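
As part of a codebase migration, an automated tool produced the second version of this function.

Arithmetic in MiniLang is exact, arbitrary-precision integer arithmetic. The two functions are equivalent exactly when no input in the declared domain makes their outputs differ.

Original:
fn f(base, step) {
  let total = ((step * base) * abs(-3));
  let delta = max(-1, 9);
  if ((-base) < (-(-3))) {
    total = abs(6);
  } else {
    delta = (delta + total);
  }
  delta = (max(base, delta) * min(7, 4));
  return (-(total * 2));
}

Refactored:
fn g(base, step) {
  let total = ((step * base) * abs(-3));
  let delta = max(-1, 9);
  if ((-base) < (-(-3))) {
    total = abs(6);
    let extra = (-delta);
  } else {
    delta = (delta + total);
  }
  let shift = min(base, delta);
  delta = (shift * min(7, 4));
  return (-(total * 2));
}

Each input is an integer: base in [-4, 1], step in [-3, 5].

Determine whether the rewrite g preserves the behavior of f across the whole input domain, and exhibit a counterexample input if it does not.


The one real change (`max(base, delta)` became `min(base, delta)`) has no effect anywhere in the declared ranges.
As a probe, take base=0, step=-2: f runs total becomes 0; next delta becomes 9; next ((-base) < (-(-3))) evaluates to true; next total becomes 6; next delta becomes 36; next final value -12; g runs total becomes 0; next delta becomes 9; next ((-base) < (-(-3))) evaluates to true; next total becomes 6; next extra becomes -9; next shift becomes 0; next delta becomes 0; next final value -12; both end at -12.
Checked all 54 inputs in the declared domain: the outputs agree on every one.
verdict: equivalent


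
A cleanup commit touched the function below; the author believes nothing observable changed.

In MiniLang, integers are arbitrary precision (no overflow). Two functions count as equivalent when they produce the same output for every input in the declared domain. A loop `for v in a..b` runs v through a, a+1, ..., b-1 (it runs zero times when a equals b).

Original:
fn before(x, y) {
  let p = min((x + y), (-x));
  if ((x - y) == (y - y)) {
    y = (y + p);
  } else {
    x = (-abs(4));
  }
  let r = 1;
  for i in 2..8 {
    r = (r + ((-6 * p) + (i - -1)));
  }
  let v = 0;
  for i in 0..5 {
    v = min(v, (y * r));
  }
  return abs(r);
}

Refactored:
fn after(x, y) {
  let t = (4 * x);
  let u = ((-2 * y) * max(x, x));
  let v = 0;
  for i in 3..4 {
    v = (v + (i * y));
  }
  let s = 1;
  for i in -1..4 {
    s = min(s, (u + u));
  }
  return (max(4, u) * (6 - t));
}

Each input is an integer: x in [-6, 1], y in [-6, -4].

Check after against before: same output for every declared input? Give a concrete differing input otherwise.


Evaluate both at x=-6, y=-6.
before: p = -12; ((x - y) == (y - y)) -> true; y = -18; r = 1; [i=2]; r = 76; [i=3]; r = 152; [i=4]; r = 229; [i=5]; r = 307; [i=6]; r = 386; [i=7]; r = 466; v = 0; [i=0]; v = -8388; [i=1]; v = -8388; [i=2]; v = -8388; [i=3]; v = -8388; [i=4]; v = -8388; return 466
after: t = -24; u = -72; v = 0; [i=3]; v = -18; s = 1; [i=-1]; s = -144; [i=0]; s = -144; [i=1]; s = -144; [i=2]; s = -144; [i=3]; s = -144; return 120
466 against 120: the behavior changed.
verdict: not equivalent; witness: x=-6, y=-6


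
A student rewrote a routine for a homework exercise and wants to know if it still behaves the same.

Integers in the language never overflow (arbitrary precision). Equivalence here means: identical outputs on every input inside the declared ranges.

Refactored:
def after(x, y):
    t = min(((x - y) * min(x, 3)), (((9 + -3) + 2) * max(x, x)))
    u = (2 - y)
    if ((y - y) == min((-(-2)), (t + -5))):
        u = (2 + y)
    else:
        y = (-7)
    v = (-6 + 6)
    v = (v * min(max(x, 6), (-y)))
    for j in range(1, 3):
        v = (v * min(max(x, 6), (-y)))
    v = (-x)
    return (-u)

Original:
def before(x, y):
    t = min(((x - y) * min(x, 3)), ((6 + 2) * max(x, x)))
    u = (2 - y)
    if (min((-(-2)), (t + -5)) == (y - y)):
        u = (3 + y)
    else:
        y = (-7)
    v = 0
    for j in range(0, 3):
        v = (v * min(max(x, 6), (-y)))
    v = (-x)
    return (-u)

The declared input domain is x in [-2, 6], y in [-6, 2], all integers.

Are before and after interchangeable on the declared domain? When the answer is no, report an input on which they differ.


Run the pair on x=1, y=-4.
before: t=5, then u=6, then (min((-(-2)), (t + -5)) == (y - y)) is true, then u=-1, then v=0, then (j=0), then v=0, then (j=1), then v=0, then (j=2), then v=0, then v=-1, then returns 1
after: t=5, then u=6, then ((y - y) == min((-(-2)), (t + -5))) is true, then u=-2, then v=0, then v=0, then (j=1), then v=0, then (j=2), then v=0, then v=-1, then returns 2
1 vs 2 — the two versions disagree here.
verdict: not equivalent; witness: x=1, y=-4


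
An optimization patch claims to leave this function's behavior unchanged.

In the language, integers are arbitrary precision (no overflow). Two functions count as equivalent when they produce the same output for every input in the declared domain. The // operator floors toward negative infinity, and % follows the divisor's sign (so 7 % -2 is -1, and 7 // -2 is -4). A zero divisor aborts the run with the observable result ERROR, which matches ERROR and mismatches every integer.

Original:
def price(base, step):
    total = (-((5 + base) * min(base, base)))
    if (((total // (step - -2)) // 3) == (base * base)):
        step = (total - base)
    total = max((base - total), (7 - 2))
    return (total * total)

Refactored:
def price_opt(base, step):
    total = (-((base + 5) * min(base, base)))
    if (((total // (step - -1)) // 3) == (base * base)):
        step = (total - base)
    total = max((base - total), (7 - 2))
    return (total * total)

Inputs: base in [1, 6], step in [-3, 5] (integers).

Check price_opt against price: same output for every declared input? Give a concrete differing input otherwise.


The rewrite breaks on base=1, step=-2, where the results are ERROR and 49.
price: total = -6; division by zero -> ERROR
price_opt: total = -6; (((total // (step - -1)) // 3) == (base * base)) -> false; total = 7; return 49
verdict: not equivalent; witness: base=1, step=-2


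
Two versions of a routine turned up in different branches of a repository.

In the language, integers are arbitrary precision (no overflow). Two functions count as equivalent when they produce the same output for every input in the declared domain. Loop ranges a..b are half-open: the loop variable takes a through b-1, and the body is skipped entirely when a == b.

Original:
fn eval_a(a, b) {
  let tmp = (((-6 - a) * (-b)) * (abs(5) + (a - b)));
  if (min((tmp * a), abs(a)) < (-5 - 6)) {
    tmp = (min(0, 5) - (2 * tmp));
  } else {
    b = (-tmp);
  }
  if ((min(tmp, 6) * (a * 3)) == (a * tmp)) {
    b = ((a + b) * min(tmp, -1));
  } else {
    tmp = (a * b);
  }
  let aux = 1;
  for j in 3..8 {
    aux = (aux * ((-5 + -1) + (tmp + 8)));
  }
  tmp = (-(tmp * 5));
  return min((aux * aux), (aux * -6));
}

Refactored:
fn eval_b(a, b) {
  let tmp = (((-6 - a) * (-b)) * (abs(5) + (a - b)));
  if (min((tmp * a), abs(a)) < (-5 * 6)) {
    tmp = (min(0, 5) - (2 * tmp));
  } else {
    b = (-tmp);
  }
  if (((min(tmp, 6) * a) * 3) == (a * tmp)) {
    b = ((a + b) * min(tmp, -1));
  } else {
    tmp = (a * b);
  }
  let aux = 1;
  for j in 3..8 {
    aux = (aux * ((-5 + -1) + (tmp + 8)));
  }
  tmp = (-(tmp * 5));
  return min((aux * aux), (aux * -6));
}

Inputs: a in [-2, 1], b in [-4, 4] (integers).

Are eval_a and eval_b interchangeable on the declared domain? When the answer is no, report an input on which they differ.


Evaluate both at a=-2, b=1.
eval_a: tmp becomes 8; next (min((tmp * a), abs(a)) < (-5 - 6)) evaluates to true; next tmp becomes -16; next ((min(tmp, 6) * (a * 3)) == (a * tmp)) evaluates to false; next tmp becomes -2; next aux becomes 1; next at j=3:; next aux becomes 0; next at j=4:; next aux becomes 0; next at j=5:; next aux becomes 0; next at j=6:; next aux becomes 0; next at j=7:; next aux becomes 0; next tmp becomes 10; next final value 0
eval_b: tmp becomes 8; next (min((tmp * a), abs(a)) < (-5 * 6)) evaluates to false; next b becomes -8; next (((min(tmp, 6) * a) * 3) == (a * tmp)) evaluates to false; next tmp becomes 16; next aux becomes 1; next at j=3:; next aux becomes 18; next at j=4:; next aux becomes 324; next at j=5:; next aux becomes 5832; next at j=6:; next aux becomes 104976; next at j=7:; next aux becomes 1889568; next tmp becomes -80; next final value -11337408
0 and -11337408 differ, so these are not the same function on this domain.
verdict: not equivalent; witness: a=-2, b=1


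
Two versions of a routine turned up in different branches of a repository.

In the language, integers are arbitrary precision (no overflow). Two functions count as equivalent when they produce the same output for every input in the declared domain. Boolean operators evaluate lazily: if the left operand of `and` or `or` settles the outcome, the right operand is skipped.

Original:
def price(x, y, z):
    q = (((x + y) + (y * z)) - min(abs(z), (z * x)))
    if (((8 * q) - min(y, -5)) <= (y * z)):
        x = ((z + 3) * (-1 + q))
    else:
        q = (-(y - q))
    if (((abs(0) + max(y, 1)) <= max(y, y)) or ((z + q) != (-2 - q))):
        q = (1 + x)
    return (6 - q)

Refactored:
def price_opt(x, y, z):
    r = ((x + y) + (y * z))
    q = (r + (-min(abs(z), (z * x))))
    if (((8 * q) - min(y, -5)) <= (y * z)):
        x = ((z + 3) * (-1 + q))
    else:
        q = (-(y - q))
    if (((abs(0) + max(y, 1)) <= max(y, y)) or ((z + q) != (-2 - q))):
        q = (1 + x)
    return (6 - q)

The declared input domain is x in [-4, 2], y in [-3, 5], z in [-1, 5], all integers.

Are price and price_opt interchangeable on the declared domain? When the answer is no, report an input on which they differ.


Differences: arithmetic usage differs; also local variable names differ; also statement counts differ — yet all 441 inputs agree.
verdict: equivalent


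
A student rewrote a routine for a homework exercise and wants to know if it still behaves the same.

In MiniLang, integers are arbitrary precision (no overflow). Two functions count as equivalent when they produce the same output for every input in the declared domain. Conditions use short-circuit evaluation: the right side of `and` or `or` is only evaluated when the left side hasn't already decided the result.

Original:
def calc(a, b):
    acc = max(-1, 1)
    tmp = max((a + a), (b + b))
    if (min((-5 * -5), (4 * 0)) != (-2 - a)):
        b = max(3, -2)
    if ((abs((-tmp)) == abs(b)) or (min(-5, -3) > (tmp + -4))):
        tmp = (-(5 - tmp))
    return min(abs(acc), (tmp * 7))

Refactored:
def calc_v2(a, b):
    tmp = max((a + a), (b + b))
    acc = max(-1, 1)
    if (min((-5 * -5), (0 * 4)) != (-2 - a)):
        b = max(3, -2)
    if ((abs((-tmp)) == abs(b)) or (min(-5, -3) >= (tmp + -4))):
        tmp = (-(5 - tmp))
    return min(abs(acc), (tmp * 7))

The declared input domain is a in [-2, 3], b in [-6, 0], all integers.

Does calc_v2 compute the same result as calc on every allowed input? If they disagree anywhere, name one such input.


Although `(min(-5, -3) > (tmp + -4))` became `(min(-5, -3) >= (tmp + -4))`, no input in the stated domain can expose it; all 42 inputs agree.
verdict: equivalent


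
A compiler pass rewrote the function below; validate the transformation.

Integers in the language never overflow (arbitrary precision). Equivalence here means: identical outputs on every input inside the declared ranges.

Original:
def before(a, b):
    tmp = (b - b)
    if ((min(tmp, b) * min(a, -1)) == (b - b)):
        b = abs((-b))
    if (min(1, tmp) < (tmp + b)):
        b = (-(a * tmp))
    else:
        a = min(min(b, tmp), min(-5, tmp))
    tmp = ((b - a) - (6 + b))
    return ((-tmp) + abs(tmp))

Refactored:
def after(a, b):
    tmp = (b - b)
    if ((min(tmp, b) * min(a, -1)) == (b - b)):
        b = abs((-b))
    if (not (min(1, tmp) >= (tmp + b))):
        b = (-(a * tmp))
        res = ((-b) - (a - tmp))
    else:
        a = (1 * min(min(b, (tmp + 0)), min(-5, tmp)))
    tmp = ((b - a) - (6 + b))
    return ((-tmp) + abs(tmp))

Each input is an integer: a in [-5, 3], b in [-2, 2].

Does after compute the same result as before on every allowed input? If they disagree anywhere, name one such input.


This is a faithful refactor — boolean connective usage differs, and comparison usage differs, and statement counts differ, and constant usage differs, and arithmetic usage differs, and local variable names differ, but the computed results match everywhere.
One worked example (a=-4, b=2) — before: tmp=0, then ((min(tmp, b) * min(a, -1)) == (b - b)) is true, then b=2, then (min(1, tmp) < (tmp + b)) is true, then b=0, then tmp=-2, then returns 4; after: tmp=0, then ((min(tmp, b) * min(a, -1)) == (b - b)) is true, then b=2, then (not (min(1, tmp) >= (tmp + b))) is true, then b=0, then res=4, then tmp=-2, then returns 4; agreement on 4.
An exhaustive pass over the 45 declared inputs shows identical outputs.
verdict: equivalent


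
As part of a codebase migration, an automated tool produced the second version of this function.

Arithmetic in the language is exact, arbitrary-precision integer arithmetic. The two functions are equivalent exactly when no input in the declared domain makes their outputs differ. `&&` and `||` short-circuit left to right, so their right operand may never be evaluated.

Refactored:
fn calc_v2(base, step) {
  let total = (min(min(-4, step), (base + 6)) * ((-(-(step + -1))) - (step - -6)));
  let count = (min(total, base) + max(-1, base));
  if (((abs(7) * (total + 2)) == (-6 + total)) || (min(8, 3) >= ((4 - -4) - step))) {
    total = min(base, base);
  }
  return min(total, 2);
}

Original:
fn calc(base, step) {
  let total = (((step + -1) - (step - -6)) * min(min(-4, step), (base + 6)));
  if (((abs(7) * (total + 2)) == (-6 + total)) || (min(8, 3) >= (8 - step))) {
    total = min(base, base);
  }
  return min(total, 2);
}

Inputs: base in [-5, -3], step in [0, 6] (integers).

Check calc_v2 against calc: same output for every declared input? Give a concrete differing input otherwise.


Side by side, the visible changes include: constant usage differs, statement counts differ, min/max/abs usage differs, arithmetic usage differs, local variable names differ.
One worked example (base=-4, step=3) — calc: total becomes 28; next (((abs(7) * (total + 2)) == (-6 + total)) || (min(8, 3) >= (8 - step))) evaluates to false; next final value 2; calc_v2: total becomes 28; next count becomes -5; next (((abs(7) * (total + 2)) == (-6 + total)) || (min(8, 3) >= ((4 - -4) - step))) evaluates to false; next final value 2; agreement on 2.
Across all 21 domain points the two functions coincide.
verdict: equivalent


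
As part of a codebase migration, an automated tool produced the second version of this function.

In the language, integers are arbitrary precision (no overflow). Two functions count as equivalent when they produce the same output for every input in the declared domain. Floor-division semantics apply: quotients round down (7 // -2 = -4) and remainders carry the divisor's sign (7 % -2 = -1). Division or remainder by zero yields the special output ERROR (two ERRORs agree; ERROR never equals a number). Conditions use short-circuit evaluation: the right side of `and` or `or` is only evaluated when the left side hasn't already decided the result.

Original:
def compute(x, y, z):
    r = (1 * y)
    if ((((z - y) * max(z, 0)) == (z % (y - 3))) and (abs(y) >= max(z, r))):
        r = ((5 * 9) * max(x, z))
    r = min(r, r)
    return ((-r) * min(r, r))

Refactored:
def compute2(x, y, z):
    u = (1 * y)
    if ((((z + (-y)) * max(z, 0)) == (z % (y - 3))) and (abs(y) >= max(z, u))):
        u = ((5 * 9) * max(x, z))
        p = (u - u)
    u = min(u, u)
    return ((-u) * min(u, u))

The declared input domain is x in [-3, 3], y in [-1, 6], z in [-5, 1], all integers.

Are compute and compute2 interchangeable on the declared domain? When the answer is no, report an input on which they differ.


Reading the diff, among the changes: local variable names differ, plus statement counts differ, plus arithmetic usage differs.
One worked example (x=1, y=5, z=0) — compute: r=5, then ((((z - y) * max(z, 0)) == (z % (y - 3))) and (abs(y) >= max(z, r))) is true, then r=45, then r=45, then returns -2025; compute2: u=5, then ((((z + (-y)) * max(z, 0)) == (z % (y - 3))) and (abs(y) >= max(z, u))) is true, then u=45, then p=0, then u=45, then returns -2025; agreement on -2025.
Sweeping the whole domain (392 inputs) finds no disagreement.
verdict: equivalent


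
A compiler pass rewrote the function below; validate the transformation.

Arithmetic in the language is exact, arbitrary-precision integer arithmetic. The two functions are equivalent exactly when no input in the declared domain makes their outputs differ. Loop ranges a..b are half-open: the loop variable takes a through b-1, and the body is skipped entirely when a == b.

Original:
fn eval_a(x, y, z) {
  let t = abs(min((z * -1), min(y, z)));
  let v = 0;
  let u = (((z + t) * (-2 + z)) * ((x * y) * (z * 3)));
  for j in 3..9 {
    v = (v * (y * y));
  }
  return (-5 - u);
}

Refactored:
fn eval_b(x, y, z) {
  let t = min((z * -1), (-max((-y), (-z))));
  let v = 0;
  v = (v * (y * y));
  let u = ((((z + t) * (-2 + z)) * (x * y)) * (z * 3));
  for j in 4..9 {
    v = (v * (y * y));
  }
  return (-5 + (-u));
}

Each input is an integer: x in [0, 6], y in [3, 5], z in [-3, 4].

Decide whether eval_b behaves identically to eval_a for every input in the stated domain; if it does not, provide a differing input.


x=1, y=3, z=-3 yields -5 from eval_a but 805 from eval_b.
verdict: not equivalent; witness: x=1, y=3, z=-3


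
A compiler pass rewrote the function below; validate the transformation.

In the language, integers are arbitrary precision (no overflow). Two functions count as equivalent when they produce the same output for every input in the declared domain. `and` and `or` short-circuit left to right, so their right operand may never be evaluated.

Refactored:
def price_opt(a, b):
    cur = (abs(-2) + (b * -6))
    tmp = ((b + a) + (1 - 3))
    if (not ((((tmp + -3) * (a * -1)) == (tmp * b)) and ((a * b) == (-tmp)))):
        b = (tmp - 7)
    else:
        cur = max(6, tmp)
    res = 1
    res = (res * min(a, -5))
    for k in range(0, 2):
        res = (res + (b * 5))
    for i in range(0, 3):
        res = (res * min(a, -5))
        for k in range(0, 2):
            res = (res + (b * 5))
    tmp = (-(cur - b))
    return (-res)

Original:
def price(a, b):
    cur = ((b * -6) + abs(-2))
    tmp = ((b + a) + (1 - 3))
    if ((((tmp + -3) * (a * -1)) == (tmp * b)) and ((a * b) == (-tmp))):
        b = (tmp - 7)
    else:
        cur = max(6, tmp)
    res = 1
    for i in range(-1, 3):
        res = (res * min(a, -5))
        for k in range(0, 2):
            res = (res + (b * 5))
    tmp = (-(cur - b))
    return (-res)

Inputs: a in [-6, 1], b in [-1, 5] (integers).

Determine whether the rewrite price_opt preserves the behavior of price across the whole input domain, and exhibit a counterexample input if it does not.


At a=-6, b=-1: price gives -3146, price_opt gives -30896.
verdict: not equivalent; witness: a=-6, b=-1


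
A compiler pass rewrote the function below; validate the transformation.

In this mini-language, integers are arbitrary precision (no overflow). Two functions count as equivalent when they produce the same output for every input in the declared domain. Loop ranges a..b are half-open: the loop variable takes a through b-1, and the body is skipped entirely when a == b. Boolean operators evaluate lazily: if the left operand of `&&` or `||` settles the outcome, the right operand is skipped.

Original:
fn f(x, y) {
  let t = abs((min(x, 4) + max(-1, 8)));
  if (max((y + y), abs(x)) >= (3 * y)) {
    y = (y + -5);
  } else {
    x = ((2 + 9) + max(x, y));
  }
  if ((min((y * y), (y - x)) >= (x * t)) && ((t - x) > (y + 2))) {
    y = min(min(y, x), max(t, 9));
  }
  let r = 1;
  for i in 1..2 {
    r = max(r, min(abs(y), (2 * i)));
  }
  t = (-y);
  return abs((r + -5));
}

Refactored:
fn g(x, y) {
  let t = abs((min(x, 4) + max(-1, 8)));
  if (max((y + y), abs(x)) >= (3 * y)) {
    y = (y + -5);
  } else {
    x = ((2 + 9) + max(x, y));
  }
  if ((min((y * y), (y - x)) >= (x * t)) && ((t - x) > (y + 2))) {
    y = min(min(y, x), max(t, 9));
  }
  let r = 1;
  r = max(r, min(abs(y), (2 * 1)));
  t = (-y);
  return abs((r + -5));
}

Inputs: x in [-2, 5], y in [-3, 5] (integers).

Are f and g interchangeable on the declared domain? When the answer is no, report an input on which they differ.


Side by side, the visible changes include: constant usage differs, statement counts differ, local variable names differ, loop structure differs.
Spot check at x=1, y=0 — f: t becomes 9; next (max((y + y), abs(x)) >= (3 * y)) evaluates to true; next y becomes -5; next ((min((y * y), (y - x)) >= (x * t)) && ((t - x) > (y + 2))) evaluates to false; next r becomes 1; next at i=1:; next r becomes 2; next t becomes 5; next final value 3. g: t becomes 9; next (max((y + y), abs(x)) >= (3 * y)) evaluates to true; next y becomes -5; next ((min((y * y), (y - x)) >= (x * t)) && ((t - x) > (y + 2))) evaluates to false; next r becomes 1; next r becomes 2; next t becomes 5; next final value 3. Both give 3.
Checked all 72 inputs in the declared domain: the outputs agree on every one.
verdict: equivalent


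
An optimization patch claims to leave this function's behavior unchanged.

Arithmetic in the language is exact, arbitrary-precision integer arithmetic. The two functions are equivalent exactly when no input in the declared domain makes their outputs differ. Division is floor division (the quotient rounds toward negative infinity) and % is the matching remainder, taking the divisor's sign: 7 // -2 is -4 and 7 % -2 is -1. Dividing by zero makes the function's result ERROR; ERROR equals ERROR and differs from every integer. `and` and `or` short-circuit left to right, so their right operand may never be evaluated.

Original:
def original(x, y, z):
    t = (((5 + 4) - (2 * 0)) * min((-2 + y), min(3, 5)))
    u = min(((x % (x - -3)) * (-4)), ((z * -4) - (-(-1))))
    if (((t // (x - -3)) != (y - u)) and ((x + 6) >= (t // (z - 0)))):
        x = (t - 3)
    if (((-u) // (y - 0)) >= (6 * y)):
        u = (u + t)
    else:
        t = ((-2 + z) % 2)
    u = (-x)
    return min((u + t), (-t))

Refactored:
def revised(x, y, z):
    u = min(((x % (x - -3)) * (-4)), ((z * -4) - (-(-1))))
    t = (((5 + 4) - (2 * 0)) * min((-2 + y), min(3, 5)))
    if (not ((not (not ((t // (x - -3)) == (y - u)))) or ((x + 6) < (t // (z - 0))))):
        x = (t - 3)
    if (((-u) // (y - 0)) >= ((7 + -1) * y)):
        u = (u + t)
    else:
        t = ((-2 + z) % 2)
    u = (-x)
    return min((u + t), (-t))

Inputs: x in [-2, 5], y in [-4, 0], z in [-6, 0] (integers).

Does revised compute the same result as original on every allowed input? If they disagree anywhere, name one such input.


The two are interchangeable: arithmetic usage differs, and boolean connective usage differs, and comparison usage differs, and constant usage differs, and every declared input agrees.
Spot check at x=4, y=-3, z=0 — original: t = -45; u = -16; division by zero -> ERROR. revised: u = -16; t = -45; division by zero -> ERROR. Both give ERROR.
An exhaustive pass over the 280 declared inputs shows identical outputs.
verdict: equivalent


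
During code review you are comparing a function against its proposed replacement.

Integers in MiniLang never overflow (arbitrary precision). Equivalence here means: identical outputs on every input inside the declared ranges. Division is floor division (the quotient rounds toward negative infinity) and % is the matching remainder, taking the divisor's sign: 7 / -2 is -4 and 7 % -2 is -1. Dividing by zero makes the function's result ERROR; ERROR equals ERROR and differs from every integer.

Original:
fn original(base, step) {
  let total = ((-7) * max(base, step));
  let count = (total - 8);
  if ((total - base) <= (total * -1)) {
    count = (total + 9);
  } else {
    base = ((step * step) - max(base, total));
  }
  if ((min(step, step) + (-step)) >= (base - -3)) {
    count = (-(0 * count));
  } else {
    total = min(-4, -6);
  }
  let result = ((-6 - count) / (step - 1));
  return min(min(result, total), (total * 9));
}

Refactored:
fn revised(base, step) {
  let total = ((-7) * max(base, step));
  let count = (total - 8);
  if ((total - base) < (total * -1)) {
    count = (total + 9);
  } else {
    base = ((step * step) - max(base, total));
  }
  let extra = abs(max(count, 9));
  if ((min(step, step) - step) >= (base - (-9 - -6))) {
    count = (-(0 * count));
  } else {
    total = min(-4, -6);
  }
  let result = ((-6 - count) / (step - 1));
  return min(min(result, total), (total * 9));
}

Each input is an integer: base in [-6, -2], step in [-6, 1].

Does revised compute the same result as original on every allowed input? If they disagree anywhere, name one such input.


The suspicious edit (`((total - base) <= (total * -1))` became `((total - base) < (total * -1))`) never changes the result for any input inside the declared domain.
As a probe, take base=-2, step=0: original runs total = 0; count = -8; ((total - base) <= (total * -1)) -> false; base = 0; ((min(step, step) + (-step)) >= (base - -3)) -> false; total = -6; result = -2; return -54; revised runs total = 0; count = -8; ((total - base) < (total * -1)) -> false; base = 0; extra = 9; ((min(step, step) - step) >= (base - (-9 - -6))) -> false; total = -6; result = -2; return -54; both end at -54.
Every one of the 40 inputs gives matching results.
verdict: equivalent


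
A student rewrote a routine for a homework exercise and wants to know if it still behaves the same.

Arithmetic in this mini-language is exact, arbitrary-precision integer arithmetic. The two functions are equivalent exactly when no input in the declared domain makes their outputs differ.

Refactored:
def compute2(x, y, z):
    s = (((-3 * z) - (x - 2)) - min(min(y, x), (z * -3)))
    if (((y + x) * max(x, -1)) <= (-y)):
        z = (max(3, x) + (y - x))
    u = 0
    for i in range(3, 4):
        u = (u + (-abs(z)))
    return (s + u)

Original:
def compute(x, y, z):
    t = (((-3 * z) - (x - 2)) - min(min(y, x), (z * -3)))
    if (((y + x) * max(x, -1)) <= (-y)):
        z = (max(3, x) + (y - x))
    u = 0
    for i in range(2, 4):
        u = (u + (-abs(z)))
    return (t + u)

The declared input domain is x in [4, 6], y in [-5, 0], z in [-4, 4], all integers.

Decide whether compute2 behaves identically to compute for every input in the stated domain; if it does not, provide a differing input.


The rewrite breaks on x=4, y=-5, z=-4, where the results are 5 and 10.
compute: t := 15 | (((y + x) * max(x, -1)) <= (-y)): true | z := -5 | u := 0 | iter i=2: | u := -5 | iter i=3: | u := -10 | result 5
compute2: s := 15 | (((y + x) * max(x, -1)) <= (-y)): true | z := -5 | u := 0 | iter i=3: | u := -5 | result 10
verdict: not equivalent; witness: x=4, y=-5, z=-4


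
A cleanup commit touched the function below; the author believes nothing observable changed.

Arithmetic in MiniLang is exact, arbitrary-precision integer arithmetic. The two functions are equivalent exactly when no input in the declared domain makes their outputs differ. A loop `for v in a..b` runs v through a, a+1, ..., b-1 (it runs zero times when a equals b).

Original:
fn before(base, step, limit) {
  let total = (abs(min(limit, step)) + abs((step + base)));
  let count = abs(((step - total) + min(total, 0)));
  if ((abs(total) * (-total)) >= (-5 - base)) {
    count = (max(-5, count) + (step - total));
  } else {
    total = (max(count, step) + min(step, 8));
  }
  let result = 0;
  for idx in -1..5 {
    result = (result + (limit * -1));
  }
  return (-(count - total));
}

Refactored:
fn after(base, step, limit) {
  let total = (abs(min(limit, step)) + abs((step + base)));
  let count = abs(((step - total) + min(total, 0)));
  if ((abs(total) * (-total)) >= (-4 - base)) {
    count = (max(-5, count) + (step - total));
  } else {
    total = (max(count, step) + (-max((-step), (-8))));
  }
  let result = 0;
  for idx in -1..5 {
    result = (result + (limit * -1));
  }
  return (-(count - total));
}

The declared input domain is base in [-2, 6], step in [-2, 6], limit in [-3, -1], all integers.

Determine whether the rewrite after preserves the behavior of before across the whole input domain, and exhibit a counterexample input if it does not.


Take base=-1, step=0, limit=-1.
before: total=2, then count=2, then ((abs(total) * (-total)) >= (-5 - base)) is true, then count=0, then result=0, then (idx=-1), then result=1, then (idx=0), then result=2, then (idx=1), then result=3, then (idx=2), then result=4, then (idx=3), then result=5, then (idx=4), then result=6, then returns 2
after: total=2, then count=2, then ((abs(total) * (-total)) >= (-4 - base)) is false, then total=2, then result=0, then (idx=-1), then result=1, then (idx=0), then result=2, then (idx=1), then result=3, then (idx=2), then result=4, then (idx=3), then result=5, then (idx=4), then result=6, then returns 0
2 vs 0 — the two versions disagree here.
verdict: not equivalent; witness: base=-1, step=0, limit=-1


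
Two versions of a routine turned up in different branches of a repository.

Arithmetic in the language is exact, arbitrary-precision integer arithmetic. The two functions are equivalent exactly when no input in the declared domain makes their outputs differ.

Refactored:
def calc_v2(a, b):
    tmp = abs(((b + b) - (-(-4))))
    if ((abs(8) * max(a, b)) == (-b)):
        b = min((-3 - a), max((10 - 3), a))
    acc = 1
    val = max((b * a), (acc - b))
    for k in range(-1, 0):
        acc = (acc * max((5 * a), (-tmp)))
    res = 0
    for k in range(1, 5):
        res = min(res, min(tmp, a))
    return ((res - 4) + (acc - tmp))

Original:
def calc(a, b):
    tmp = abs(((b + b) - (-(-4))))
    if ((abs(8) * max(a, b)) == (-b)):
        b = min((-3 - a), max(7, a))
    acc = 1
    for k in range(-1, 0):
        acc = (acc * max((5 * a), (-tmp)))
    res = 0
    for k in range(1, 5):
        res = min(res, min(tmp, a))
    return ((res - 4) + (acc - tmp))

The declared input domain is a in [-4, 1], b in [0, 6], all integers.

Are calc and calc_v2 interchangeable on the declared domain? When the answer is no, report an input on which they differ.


The two are interchangeable: constant usage differs, min/max/abs usage differs, statement counts differ, arithmetic usage differs, local variable names differ, and every declared input agrees.
As a probe, take a=-2, b=5: calc runs tmp=6, then ((abs(8) * max(a, b)) == (-b)) is false, then acc=1, then (k=-1), then acc=-6, then res=0, then (k=1), then res=-2, then (k=2), then res=-2, then (k=3), then res=-2, then (k=4), then res=-2, then returns -18; calc_v2 runs tmp=6, then ((abs(8) * max(a, b)) == (-b)) is false, then acc=1, then val=-4, then (k=-1), then acc=-6, then res=0, then (k=1), then res=-2, then (k=2), then res=-2, then (k=3), then res=-2, then (k=4), then res=-2, then returns -18; both end at -18.
Every one of the 42 inputs gives matching results.
verdict: equivalent


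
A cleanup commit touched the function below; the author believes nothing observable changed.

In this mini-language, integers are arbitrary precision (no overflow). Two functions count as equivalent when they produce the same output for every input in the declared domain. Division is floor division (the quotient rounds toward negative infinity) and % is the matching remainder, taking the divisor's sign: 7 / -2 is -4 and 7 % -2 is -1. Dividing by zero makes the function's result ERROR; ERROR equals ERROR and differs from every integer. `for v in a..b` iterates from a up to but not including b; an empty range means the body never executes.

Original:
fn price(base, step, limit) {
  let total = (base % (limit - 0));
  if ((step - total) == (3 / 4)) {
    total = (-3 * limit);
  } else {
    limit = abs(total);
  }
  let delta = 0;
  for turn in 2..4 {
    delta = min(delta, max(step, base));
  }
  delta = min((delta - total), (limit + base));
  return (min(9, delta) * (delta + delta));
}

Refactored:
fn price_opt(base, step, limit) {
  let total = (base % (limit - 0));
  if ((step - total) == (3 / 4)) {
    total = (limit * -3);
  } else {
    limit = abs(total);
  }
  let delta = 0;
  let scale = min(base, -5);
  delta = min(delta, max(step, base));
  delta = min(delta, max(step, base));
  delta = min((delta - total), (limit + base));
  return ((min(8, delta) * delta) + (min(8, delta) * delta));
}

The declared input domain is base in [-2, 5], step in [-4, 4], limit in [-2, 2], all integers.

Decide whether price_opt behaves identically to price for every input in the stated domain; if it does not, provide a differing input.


Equivalent. The suspicious edit (`9` became `8`) never changes the result for any input inside the declared domain.
Sweeping the whole domain (360 inputs) finds no disagreement.
Tracing base=1, step=-3, limit=1: price: total=0, then ((step - total) == (3 / 4)) is false, then limit=0, then delta=0, then (turn=2), then delta=0, then (turn=3), then delta=0, then delta=0, then returns 0 | price_opt: total=0, then ((step - total) == (3 / 4)) is false, then limit=0, then delta=0, then scale=-5, then delta=0, then delta=0, then delta=0, then returns 0 — matching result 0.
verdict: equivalent


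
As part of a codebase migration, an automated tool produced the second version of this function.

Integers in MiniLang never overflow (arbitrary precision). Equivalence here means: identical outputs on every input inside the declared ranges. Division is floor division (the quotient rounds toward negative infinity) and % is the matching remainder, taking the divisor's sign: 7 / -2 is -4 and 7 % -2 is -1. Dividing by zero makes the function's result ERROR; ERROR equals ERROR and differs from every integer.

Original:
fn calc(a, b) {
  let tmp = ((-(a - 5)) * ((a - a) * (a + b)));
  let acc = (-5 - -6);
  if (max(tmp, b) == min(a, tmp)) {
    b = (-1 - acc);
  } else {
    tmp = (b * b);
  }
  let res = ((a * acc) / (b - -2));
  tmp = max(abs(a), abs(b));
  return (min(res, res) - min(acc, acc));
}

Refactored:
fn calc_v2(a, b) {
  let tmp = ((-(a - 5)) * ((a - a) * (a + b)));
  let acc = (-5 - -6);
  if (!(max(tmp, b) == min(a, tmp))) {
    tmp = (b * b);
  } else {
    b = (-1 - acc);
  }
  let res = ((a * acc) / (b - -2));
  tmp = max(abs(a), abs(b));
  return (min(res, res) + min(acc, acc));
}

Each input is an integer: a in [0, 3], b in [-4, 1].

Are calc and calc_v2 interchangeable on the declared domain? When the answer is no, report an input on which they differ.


There is a counterexample at a=0, b=1: -1 on one side, 1 on the other.
calc: tmp=0, then acc=1, then (max(tmp, b) == min(a, tmp)) is false, then tmp=1, then res=0, then tmp=1, then returns -1
calc_v2: tmp=0, then acc=1, then (!(max(tmp, b) == min(a, tmp))) is true, then tmp=1, then res=0, then tmp=1, then returns 1
verdict: not equivalent; witness: a=0, b=1


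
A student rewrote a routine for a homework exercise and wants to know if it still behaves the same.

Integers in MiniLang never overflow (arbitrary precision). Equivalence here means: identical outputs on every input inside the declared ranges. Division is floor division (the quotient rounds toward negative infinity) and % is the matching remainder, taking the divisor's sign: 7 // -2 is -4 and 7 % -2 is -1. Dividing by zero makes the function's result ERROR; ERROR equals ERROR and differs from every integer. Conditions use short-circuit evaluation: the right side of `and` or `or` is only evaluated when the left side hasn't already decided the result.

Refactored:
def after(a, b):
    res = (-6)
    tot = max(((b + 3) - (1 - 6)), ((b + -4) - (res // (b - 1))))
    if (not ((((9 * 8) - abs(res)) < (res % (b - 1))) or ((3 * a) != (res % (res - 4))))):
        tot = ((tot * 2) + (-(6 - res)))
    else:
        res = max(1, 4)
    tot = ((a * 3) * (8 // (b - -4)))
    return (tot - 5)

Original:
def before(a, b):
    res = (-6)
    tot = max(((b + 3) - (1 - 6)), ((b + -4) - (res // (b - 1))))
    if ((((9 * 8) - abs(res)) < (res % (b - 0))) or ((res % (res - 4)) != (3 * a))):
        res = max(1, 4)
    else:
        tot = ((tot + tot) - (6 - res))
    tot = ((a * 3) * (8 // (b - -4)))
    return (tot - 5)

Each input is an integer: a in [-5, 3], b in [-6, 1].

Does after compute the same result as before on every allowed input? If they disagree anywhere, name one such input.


Run the pair on a=-5, b=0.
before: res=-6, then tot=8, then a zero divisor aborts: ERROR
after: res=-6, then tot=8, then (not ((((9 * 8) - abs(res)) < (res % (b - 1))) or ((3 * a) != (res % (res - 4))))) is false, then res=4, then tot=-30, then returns -35
ERROR and -35 differ, so these are not the same function on this domain.
verdict: not equivalent; witness: a=-5, b=0


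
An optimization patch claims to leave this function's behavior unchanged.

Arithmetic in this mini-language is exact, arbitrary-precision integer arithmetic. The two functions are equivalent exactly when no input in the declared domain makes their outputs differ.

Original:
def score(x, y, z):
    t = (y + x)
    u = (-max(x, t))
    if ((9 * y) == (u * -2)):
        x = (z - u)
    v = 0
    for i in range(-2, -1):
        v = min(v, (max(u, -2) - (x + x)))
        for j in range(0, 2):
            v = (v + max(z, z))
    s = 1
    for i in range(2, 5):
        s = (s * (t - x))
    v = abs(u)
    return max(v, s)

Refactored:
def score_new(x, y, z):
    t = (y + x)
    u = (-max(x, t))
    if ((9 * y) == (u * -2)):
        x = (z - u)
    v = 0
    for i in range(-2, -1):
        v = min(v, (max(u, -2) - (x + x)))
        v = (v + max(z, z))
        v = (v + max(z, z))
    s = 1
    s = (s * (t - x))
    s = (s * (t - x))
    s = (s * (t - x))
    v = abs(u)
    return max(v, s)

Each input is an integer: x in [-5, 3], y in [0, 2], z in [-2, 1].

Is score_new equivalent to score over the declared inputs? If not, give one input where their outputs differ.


The two are interchangeable: loop structure differs, plus local variable names differ, plus arithmetic usage differs, plus min/max/abs usage differs, plus statement counts differ, and every declared input agrees.
As a probe, take x=3, y=0, z=-1: score runs t = 3; u = -3; ((9 * y) == (u * -2)) -> false; v = 0; [i=-2]; v = -8; [j=0]; v = -9; [j=1]; v = -10; s = 1; [i=2]; s = 0; [i=3]; s = 0; [i=4]; s = 0; v = 3; return 3; score_new runs t = 3; u = -3; ((9 * y) == (u * -2)) -> false; v = 0; [i=-2]; v = -8; v = -9; v = -10; s = 1; s = 0; s = 0; s = 0; v = 3; return 3; both end at 3.
Checked all 108 inputs in the declared domain: the outputs agree on every one.
verdict: equivalent


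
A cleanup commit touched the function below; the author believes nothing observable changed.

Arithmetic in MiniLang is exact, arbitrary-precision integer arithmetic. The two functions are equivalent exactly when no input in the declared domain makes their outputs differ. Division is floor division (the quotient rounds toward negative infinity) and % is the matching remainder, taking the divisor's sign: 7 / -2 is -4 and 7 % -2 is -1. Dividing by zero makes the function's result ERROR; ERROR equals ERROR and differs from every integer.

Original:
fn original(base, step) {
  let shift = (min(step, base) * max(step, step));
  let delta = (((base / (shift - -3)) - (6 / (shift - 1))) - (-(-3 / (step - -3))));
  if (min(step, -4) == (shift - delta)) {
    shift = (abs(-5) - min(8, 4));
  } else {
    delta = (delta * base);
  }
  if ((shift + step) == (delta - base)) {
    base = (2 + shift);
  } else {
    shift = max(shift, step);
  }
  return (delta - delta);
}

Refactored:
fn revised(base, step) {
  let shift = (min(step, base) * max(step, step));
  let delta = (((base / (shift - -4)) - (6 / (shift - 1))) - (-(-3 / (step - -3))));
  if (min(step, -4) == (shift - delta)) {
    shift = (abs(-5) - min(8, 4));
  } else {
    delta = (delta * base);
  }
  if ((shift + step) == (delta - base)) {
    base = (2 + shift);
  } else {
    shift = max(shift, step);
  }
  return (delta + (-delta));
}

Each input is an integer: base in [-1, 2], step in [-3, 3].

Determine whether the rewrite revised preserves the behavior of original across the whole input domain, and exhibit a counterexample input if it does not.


Not equivalent: base=-1, step=3 separates them (ERROR vs 0).
original: shift=-3, then a zero divisor aborts: ERROR
revised: shift=-3, then delta=0, then (min(step, -4) == (shift - delta)) is false, then delta=0, then ((shift + step) == (delta - base)) is false, then shift=3, then returns 0
verdict: not equivalent; witness: base=-1, step=3
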